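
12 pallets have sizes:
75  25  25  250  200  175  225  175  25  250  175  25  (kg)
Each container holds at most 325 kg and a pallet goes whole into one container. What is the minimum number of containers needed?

7

Total = 250 + 250 + 225 + 200 + 175 + 175 + 175 + 75 + 25 + 25 + 25 + 25 = 1625 kg.
Lower bound: ⌈1625/325⌉ = 5 containers.
Also, 7 pallets each exceed 325/2 kg, and no two of those can share a container, so at least 7 containers are needed.
A packing using 7 containers:
  container 1: 250 + 75 = 325
  container 2: 250 + 25 + 25 + 25 = 325
  container 3: 225 + 25 = 250
  container 4: 200 = 200
  container 5: 175 = 175
  container 6: 175 = 175
  container 7: 175 = 175
This matches the lower bound, so 7 is optimal.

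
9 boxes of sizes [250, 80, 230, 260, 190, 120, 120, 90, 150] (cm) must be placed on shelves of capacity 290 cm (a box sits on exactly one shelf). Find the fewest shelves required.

Total = 260 + 250 + 230 + 190 + 150 + 120 + 120 + 90 + 80 = 1490 cm.
Lower bound: ⌈1490/290⌉ = 6 shelves.
A packing using 6 shelves:
  shelf 1: 260 = 260
  shelf 2: 250 = 250
  shelf 3: 230 = 230
  shelf 4: 190 + 90 = 280
  shelf 5: 150 + 120 = 270
  shelf 6: 120 + 80 = 200
This matches the lower bound, so 6 is optimal.

6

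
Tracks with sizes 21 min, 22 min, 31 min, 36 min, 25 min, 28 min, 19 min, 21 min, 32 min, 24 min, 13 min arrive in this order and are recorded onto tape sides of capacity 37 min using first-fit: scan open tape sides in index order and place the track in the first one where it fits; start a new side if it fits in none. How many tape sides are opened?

  21 → side 1 (new)  [load 21/37]
  22 → side 2 (new)  [load 22/37]
  31 → side 3 (new)  [load 31/37]
  36 → side 4 (new)  [load 36/37]
  25 → side 5 (new)  [load 25/37]
  28 → side 6 (new)  [load 28/37]
  19 → side 7 (new)  [load 19/37]
  21 → side 8 (new)  [load 21/37]
  32 → side 9 (new)  [load 32/37]
  24 → side 10 (new)  [load 24/37]
  13 → side 1  [load 34/37]
10 tape sides opened.

10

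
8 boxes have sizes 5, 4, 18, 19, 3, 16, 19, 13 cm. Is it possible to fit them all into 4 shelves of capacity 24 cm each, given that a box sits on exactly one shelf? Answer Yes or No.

Total = 97 cm; ⌈97/24⌉ = 5.
At least 5 shelves are required, but only 4 are allowed.

No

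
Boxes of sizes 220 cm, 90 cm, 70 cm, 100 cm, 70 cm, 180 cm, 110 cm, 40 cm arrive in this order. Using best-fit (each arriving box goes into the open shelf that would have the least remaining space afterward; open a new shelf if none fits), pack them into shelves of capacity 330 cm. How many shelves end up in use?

3

  220 → shelf 1 (new)  [load 220/330]
  90 → shelf 1  [load 310/330]
  70 → shelf 2 (new)  [load 70/330]
  100 → shelf 2  [load 170/330]
  70 → shelf 2  [load 240/330]
  180 → shelf 3 (new)  [load 180/330]
  110 → shelf 3  [load 290/330]
  40 → shelf 3  [load 330/330]
3 shelves opened.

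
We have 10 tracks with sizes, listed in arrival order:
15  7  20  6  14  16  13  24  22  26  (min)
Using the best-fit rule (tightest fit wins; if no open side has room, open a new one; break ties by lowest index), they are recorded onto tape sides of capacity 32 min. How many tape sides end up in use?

  15 → side 1 (new)  [load 15/32]
  7 → side 1  [load 22/32]
  20 → side 2 (new)  [load 20/32]
  6 → side 1  [load 28/32]
  14 → side 3 (new)  [load 14/32]
  16 → side 3  [load 30/32]
  13 → side 4 (new)  [load 13/32]
  24 → side 5 (new)  [load 24/32]
  22 → side 6 (new)  [load 22/32]
  26 → side 7 (new)  [load 26/32]
7 tape sides opened.

7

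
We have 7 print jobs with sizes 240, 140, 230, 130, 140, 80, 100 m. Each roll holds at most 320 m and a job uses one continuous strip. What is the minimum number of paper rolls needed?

Total = 240 + 230 + 140 + 140 + 130 + 100 + 80 = 1060 m.
Lower bound: ⌈1060/320⌉ = 4 paper rolls.
A packing using 4 paper rolls:
  roll 1: 240 + 80 = 320
  roll 2: 230 = 230
  roll 3: 140 + 140 = 280
  roll 4: 130 + 100 = 230
This matches the lower bound, so 4 is optimal.

4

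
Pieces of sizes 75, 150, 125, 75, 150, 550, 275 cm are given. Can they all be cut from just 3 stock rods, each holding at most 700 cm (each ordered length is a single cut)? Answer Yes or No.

Yes

A valid assignment using 2 stock rods:
  stock rod 1: 550 + 150 = 700
  stock rod 2: 275 + 150 + 125 + 75 + 75 = 700
That uses only 2 ≤ 3, so 3 stock rods are enough.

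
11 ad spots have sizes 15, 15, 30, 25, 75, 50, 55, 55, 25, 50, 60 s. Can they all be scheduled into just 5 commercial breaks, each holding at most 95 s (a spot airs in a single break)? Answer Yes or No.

Total = 455 s; ⌈455/95⌉ = 5.
6 ad spots each exceed half the capacity and cannot share a break, forcing at least 6 commercial breaks.
At least 6 commercial breaks are required, but only 5 are allowed.

No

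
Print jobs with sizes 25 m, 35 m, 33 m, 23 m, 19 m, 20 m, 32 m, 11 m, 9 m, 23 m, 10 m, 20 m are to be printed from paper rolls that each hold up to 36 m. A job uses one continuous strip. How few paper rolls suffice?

9

Total = 35 + 33 + 32 + 25 + 23 + 23 + 20 + 20 + 19 + 11 + 10 + 9 = 260 m.
Lower bound: ⌈260/36⌉ = 8 paper rolls.
Also, 9 print jobs each exceed 18 m, and no two of those can share a roll, so at least 9 paper rolls are needed.
A packing using 9 paper rolls:
  roll 1: 35 = 35
  roll 2: 33 = 33
  roll 3: 32 = 32
  roll 4: 25 + 11 = 36
  roll 5: 23 + 10 = 33
  roll 6: 23 + 9 = 32
  roll 7: 20 = 20
  roll 8: 20 = 20
  roll 9: 19 = 19
This matches the lower bound, so 9 is optimal.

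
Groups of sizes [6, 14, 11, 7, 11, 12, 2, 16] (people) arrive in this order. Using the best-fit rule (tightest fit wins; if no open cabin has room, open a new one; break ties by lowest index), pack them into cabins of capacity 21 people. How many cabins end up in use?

  6 → cabin 1 (new)  [load 6/21]
  14 → cabin 1  [load 20/21]
  11 → cabin 2 (new)  [load 11/21]
  7 → cabin 2  [load 18/21]
  11 → cabin 3 (new)  [load 11/21]
  12 → cabin 4 (new)  [load 12/21]
  2 → cabin 2  [load 20/21]
  16 → cabin 5 (new)  [load 16/21]
5 cabins opened.

5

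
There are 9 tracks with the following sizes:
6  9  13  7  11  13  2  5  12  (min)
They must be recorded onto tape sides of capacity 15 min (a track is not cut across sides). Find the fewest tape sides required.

Total = 13 + 13 + 12 + 11 + 9 + 7 + 6 + 5 + 2 = 78 min.
Lower bound: ⌈78/15⌉ = 6 tape sides.
A packing using 6 tape sides:
  side 1: 13 + 2 = 15
  side 2: 13 = 13
  side 3: 12 = 12
  side 4: 11 = 11
  side 5: 9 + 6 = 15
  side 6: 7 + 5 = 12
This matches the lower bound, so 6 is optimal.

6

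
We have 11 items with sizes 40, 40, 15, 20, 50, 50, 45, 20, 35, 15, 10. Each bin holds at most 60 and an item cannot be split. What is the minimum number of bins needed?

6

Total = 50 + 50 + 45 + 40 + 40 + 35 + 20 + 20 + 15 + 15 + 10 = 340.
Lower bound: ⌈340/60⌉ = 6 bins.
A packing using 6 bins:
  bin 1: 50 + 10 = 60
  bin 2: 50 = 50
  bin 3: 45 + 15 = 60
  bin 4: 40 + 20 = 60
  bin 5: 40 + 20 = 60
  bin 6: 35 + 15 = 50
This matches the lower bound, so 6 is optimal.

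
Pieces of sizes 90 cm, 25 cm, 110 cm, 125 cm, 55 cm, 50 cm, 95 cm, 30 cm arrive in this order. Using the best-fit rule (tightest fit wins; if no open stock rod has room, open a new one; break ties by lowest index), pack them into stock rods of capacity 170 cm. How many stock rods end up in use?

  90 → stock rod 1 (new)  [load 90/170]
  25 → stock rod 1  [load 115/170]
  110 → stock rod 2 (new)  [load 110/170]
  125 → stock rod 3 (new)  [load 125/170]
  55 → stock rod 1  [load 170/170]
  50 → stock rod 2  [load 160/170]
  95 → stock rod 4 (new)  [load 95/170]
  30 → stock rod 3  [load 155/170]
4 stock rods opened.

4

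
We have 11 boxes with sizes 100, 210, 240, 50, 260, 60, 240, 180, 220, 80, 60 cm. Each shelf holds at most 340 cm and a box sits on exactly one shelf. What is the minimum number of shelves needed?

6

Total = 260 + 240 + 240 + 220 + 210 + 180 + 100 + 80 + 60 + 60 + 50 = 1700 cm.
Lower bound: ⌈1700/340⌉ = 5 shelves.
Also, 6 boxes each exceed 170 cm, and no two of those can share a shelf, so at least 6 shelves are needed.
A packing using 6 shelves:
  shelf 1: 260 + 80 = 340
  shelf 2: 240 + 100 = 340
  shelf 3: 240 + 60 = 300
  shelf 4: 220 + 60 + 50 = 330
  shelf 5: 210 = 210
  shelf 6: 180 = 180
This matches the lower bound, so 6 is optimal.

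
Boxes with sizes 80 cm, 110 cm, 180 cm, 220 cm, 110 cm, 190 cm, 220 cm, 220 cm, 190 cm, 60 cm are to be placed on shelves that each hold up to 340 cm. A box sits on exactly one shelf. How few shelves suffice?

Total = 220 + 220 + 220 + 190 + 190 + 180 + 110 + 110 + 80 + 60 = 1580 cm.
Lower bound: ⌈1580/340⌉ = 5 shelves.
Also, 6 boxes each exceed 170 cm, and no two of those can share a shelf, so at least 6 shelves are needed.
A packing using 6 shelves:
  shelf 1: 220 + 110 = 330
  shelf 2: 220 + 110 = 330
  shelf 3: 220 + 80 = 300
  shelf 4: 190 + 60 = 250
  shelf 5: 190 = 190
  shelf 6: 180 = 180
This matches the lower bound, so 6 is optimal.

6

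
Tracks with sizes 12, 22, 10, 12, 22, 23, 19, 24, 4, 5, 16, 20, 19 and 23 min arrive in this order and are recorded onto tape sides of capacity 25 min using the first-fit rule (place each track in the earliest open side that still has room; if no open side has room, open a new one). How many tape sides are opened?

  12 → side 1 (new)  [load 12/25]
  22 → side 2 (new)  [load 22/25]
  10 → side 1  [load 22/25]
  12 → side 3 (new)  [load 12/25]
  22 → side 4 (new)  [load 22/25]
  23 → side 5 (new)  [load 23/25]
  19 → side 6 (new)  [load 19/25]
  24 → side 7 (new)  [load 24/25]
  4 → side 3  [load 16/25]
  5 → side 3  [load 21/25]
  16 → side 8 (new)  [load 16/25]
  20 → side 9 (new)  [load 20/25]
  19 → side 10 (new)  [load 19/25]
  23 → side 11 (new)  [load 23/25]
11 tape sides opened.

11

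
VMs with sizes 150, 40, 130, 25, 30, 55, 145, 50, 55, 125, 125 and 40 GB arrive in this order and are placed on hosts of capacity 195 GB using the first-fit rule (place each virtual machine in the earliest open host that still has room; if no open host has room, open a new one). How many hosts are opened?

  150 → host 1 (new)  [load 150/195]
  40 → host 1  [load 190/195]
  130 → host 2 (new)  [load 130/195]
  25 → host 2  [load 155/195]
  30 → host 2  [load 185/195]
  55 → host 3 (new)  [load 55/195]
  145 → host 4 (new)  [load 145/195]
  50 → host 3  [load 105/195]
  55 → host 3  [load 160/195]
  125 → host 5 (new)  [load 125/195]
  125 → host 6 (new)  [load 125/195]
  40 → host 4  [load 185/195]
6 hosts opened.

6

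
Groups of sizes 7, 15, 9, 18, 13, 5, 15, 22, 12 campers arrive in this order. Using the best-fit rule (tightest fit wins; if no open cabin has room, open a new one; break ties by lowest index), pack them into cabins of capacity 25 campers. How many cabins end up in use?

  7 → cabin 1 (new)  [load 7/25]
  15 → cabin 1  [load 22/25]
  9 → cabin 2 (new)  [load 9/25]
  18 → cabin 3 (new)  [load 18/25]
  13 → cabin 2  [load 22/25]
  5 → cabin 3  [load 23/25]
  15 → cabin 4 (new)  [load 15/25]
  22 → cabin 5 (new)  [load 22/25]
  12 → cabin 6 (new)  [load 12/25]
6 cabins opened.

6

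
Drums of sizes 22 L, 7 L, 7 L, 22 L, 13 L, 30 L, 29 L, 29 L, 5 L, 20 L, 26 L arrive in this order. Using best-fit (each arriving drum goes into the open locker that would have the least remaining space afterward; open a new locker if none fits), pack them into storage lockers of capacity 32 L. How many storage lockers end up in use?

8

  22 → locker 1 (new)  [load 22/32]
  7 → locker 1  [load 29/32]
  7 → locker 2 (new)  [load 7/32]
  22 → locker 2  [load 29/32]
  13 → locker 3 (new)  [load 13/32]
  30 → locker 4 (new)  [load 30/32]
  29 → locker 5 (new)  [load 29/32]
  29 → locker 6 (new)  [load 29/32]
  5 → locker 3  [load 18/32]
  20 → locker 7 (new)  [load 20/32]
  26 → locker 8 (new)  [load 26/32]
8 storage lockers opened.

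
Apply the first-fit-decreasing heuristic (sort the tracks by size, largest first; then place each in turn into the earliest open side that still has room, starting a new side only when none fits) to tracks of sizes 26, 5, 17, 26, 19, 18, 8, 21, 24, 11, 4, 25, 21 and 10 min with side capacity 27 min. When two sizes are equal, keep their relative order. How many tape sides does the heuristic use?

10

Sorted descending: 26, 26, 25, 24, 21, 21, 19, 18, 17, 11, 10, 8, 5, 4.
  26 → side 1 (new)  [load 26/27]
  26 → side 2 (new)  [load 26/27]
  25 → side 3 (new)  [load 25/27]
  24 → side 4 (new)  [load 24/27]
  21 → side 5 (new)  [load 21/27]
  21 → side 6 (new)  [load 21/27]
  19 → side 7 (new)  [load 19/27]
  18 → side 8 (new)  [load 18/27]
  17 → side 9 (new)  [load 17/27]
  11 → side 10 (new)  [load 11/27]
  10 → side 9  [load 27/27]
  8 → side 7  [load 27/27]
  5 → side 5  [load 26/27]
  4 → side 6  [load 25/27]
10 tape sides opened.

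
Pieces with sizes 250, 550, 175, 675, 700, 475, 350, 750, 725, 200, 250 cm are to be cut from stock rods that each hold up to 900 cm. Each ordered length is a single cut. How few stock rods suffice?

7

Total = 750 + 725 + 700 + 675 + 550 + 475 + 350 + 250 + 250 + 200 + 175 = 5100 cm.
Lower bound: ⌈5100/900⌉ = 6 stock rods.
A packing using 7 stock rods:
  stock rod 1: 750 = 750
  stock rod 2: 725 + 175 = 900
  stock rod 3: 700 + 200 = 900
  stock rod 4: 675 = 675
  stock rod 5: 550 + 350 = 900
  stock rod 6: 475 + 250 = 725
  stock rod 7: 250 = 250
No arrangement into 6 stock rods stays within capacity, so 7 is optimal.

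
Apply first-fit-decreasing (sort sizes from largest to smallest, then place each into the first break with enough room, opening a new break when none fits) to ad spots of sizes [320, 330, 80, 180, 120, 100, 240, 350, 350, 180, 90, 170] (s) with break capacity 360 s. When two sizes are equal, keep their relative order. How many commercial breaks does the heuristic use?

Sorted descending: 350, 350, 330, 320, 240, 180, 180, 170, 120, 100, 90, 80.
  350 → break 1 (new)  [load 350/360]
  350 → break 2 (new)  [load 350/360]
  330 → break 3 (new)  [load 330/360]
  320 → break 4 (new)  [load 320/360]
  240 → break 5 (new)  [load 240/360]
  180 → break 6 (new)  [load 180/360]
  180 → break 6  [load 360/360]
  170 → break 7 (new)  [load 170/360]
  120 → break 5  [load 360/360]
  100 → break 7  [load 270/360]
  90 → break 7  [load 360/360]
  80 → break 8 (new)  [load 80/360]
8 commercial breaks opened.

8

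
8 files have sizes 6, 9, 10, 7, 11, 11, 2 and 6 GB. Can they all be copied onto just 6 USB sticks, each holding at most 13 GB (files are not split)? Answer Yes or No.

A valid assignment using 6 USB sticks:
  USB stick 1: 11 + 2 = 13
  USB stick 2: 11 = 11
  USB stick 3: 10 = 10
  USB stick 4: 9 = 9
  USB stick 5: 7 + 6 = 13
  USB stick 6: 6 = 6
Every load is within 13 GB, so 6 USB sticks suffice.

Yes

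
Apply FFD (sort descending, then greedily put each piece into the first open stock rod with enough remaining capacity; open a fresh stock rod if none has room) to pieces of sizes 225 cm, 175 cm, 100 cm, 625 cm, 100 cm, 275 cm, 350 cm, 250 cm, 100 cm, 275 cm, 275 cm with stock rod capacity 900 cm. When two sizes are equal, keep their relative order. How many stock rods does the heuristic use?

Sorted descending: 625, 350, 275, 275, 275, 250, 225, 175, 100, 100, 100.
  625 → stock rod 1 (new)  [load 625/900]
  350 → stock rod 2 (new)  [load 350/900]
  275 → stock rod 1  [load 900/900]
  275 → stock rod 2  [load 625/900]
  275 → stock rod 2  [load 900/900]
  250 → stock rod 3 (new)  [load 250/900]
  225 → stock rod 3  [load 475/900]
  175 → stock rod 3  [load 650/900]
  100 → stock rod 3  [load 750/900]
  100 → stock rod 3  [load 850/900]
  100 → stock rod 4 (new)  [load 100/900]
4 stock rods opened.

4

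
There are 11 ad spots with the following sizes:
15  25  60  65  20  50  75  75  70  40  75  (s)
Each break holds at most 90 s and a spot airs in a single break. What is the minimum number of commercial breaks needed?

Total = 75 + 75 + 75 + 70 + 65 + 60 + 50 + 40 + 25 + 20 + 15 = 570 s.
Lower bound: ⌈570/90⌉ = 7 commercial breaks.
A packing using 7 commercial breaks:
  break 1: 75 + 15 = 90
  break 2: 75 = 75
  break 3: 75 = 75
  break 4: 70 + 20 = 90
  break 5: 65 + 25 = 90
  break 6: 60 = 60
  break 7: 50 + 40 = 90
This matches the lower bound, so 7 is optimal.

7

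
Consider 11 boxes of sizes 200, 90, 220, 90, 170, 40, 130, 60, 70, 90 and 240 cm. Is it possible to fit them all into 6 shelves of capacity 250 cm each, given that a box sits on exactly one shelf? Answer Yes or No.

A valid assignment using 6 shelves:
  shelf 1: 240 = 240
  shelf 2: 220 = 220
  shelf 3: 200 + 40 = 240
  shelf 4: 170 + 70 = 240
  shelf 5: 130 + 90 = 220
  shelf 6: 90 + 90 + 60 = 240
Every load is within 250 cm, so 6 shelves suffice.

Yes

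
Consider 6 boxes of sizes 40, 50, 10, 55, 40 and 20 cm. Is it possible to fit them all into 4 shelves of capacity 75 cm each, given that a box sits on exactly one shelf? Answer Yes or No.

Yes

A valid assignment using 4 shelves:
  shelf 1: 55 + 20 = 75
  shelf 2: 50 + 10 = 60
  shelf 3: 40 = 40
  shelf 4: 40 = 40
Every load is within 75 cm, so 4 shelves suffice.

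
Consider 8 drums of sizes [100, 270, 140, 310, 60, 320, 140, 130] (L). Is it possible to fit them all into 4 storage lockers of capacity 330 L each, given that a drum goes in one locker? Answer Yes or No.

Total = 1470 L; ⌈1470/330⌉ = 5.
At least 5 storage lockers are required, but only 4 are allowed.

No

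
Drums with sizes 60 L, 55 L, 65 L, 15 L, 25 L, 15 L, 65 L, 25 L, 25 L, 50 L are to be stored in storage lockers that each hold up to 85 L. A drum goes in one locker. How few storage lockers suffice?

Total = 65 + 65 + 60 + 55 + 50 + 25 + 25 + 25 + 15 + 15 = 400 L.
Lower bound: ⌈400/85⌉ = 5 storage lockers.
A packing using 5 storage lockers:
  locker 1: 65 + 15 = 80
  locker 2: 65 + 15 = 80
  locker 3: 60 + 25 = 85
  locker 4: 55 + 25 = 80
  locker 5: 50 + 25 = 75
This matches the lower bound, so 5 is optimal.

5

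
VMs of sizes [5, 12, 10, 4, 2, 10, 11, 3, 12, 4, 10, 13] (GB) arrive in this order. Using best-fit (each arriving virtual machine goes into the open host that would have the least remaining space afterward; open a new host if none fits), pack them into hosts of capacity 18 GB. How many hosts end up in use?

  5 → host 1 (new)  [load 5/18]
  12 → host 1  [load 17/18]
  10 → host 2 (new)  [load 10/18]
  4 → host 2  [load 14/18]
  2 → host 2  [load 16/18]
  10 → host 3 (new)  [load 10/18]
  11 → host 4 (new)  [load 11/18]
  3 → host 4  [load 14/18]
  12 → host 5 (new)  [load 12/18]
  4 → host 4  [load 18/18]
  10 → host 6 (new)  [load 10/18]
  13 → host 7 (new)  [load 13/18]
7 hosts opened.

7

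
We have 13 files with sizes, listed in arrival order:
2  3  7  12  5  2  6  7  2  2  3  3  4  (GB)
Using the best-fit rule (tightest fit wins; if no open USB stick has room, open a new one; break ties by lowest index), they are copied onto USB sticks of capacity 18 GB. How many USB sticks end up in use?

  2 → USB stick 1 (new)  [load 2/18]
  3 → USB stick 1  [load 5/18]
  7 → USB stick 1  [load 12/18]
  12 → USB stick 2 (new)  [load 12/18]
  5 → USB stick 1  [load 17/18]
  2 → USB stick 2  [load 14/18]
  6 → USB stick 3 (new)  [load 6/18]
  7 → USB stick 3  [load 13/18]
  2 → USB stick 2  [load 16/18]
  2 → USB stick 2  [load 18/18]
  3 → USB stick 3  [load 16/18]
  3 → USB stick 4 (new)  [load 3/18]
  4 → USB stick 4  [load 7/18]
4 USB sticks opened.

4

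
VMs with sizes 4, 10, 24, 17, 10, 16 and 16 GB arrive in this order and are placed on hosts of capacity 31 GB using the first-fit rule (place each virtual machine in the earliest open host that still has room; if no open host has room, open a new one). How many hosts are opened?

4

  4 → host 1 (new)  [load 4/31]
  10 → host 1  [load 14/31]
  24 → host 2 (new)  [load 24/31]
  17 → host 1  [load 31/31]
  10 → host 3 (new)  [load 10/31]
  16 → host 3  [load 26/31]
  16 → host 4 (new)  [load 16/31]
4 hosts opened.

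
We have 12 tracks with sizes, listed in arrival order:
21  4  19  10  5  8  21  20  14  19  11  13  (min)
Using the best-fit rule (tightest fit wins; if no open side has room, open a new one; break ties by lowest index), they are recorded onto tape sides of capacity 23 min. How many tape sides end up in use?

  21 → side 1 (new)  [load 21/23]
  4 → side 2 (new)  [load 4/23]
  19 → side 2  [load 23/23]
  10 → side 3 (new)  [load 10/23]
  5 → side 3  [load 15/23]
  8 → side 3  [load 23/23]
  21 → side 4 (new)  [load 21/23]
  20 → side 5 (new)  [load 20/23]
  14 → side 6 (new)  [load 14/23]
  19 → side 7 (new)  [load 19/23]
  11 → side 8 (new)  [load 11/23]
  13 → side 9 (new)  [load 13/23]
9 tape sides opened.

9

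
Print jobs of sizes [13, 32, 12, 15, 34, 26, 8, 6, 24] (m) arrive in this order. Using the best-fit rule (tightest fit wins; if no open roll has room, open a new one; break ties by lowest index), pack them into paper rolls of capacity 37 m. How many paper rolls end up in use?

  13 → roll 1 (new)  [load 13/37]
  32 → roll 2 (new)  [load 32/37]
  12 → roll 1  [load 25/37]
  15 → roll 3 (new)  [load 15/37]
  34 → roll 4 (new)  [load 34/37]
  26 → roll 5 (new)  [load 26/37]
  8 → roll 5  [load 34/37]
  6 → roll 1  [load 31/37]
  24 → roll 6 (new)  [load 24/37]
6 paper rolls opened.

6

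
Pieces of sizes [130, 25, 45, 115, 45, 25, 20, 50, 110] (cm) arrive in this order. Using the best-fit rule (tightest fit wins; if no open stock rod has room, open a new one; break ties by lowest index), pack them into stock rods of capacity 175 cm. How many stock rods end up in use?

  130 → stock rod 1 (new)  [load 130/175]
  25 → stock rod 1  [load 155/175]
  45 → stock rod 2 (new)  [load 45/175]
  115 → stock rod 2  [load 160/175]
  45 → stock rod 3 (new)  [load 45/175]
  25 → stock rod 3  [load 70/175]
  20 → stock rod 1  [load 175/175]
  50 → stock rod 3  [load 120/175]
  110 → stock rod 4 (new)  [load 110/175]
4 stock rods opened.

4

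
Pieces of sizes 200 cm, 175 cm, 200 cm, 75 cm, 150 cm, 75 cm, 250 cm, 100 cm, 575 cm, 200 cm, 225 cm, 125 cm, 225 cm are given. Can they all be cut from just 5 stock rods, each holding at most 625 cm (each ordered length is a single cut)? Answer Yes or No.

A valid assignment using 5 stock rods:
  stock rod 1: 575 = 575
  stock rod 2: 250 + 225 + 150 = 625
  stock rod 3: 225 + 200 + 200 = 625
  stock rod 4: 200 + 175 + 125 + 100 = 600
  stock rod 5: 75 + 75 = 150
Every load is within 625 cm, so 5 stock rods suffice.

Yes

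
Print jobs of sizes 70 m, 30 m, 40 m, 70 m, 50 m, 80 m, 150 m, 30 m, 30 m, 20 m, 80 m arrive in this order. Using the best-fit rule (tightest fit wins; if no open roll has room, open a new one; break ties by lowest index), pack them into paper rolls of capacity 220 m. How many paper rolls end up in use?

4

  70 → roll 1 (new)  [load 70/220]
  30 → roll 1  [load 100/220]
  40 → roll 1  [load 140/220]
  70 → roll 1  [load 210/220]
  50 → roll 2 (new)  [load 50/220]
  80 → roll 2  [load 130/220]
  150 → roll 3 (new)  [load 150/220]
  30 → roll 3  [load 180/220]
  30 → roll 3  [load 210/220]
  20 → roll 2  [load 150/220]
  80 → roll 4 (new)  [load 80/220]
4 paper rolls opened.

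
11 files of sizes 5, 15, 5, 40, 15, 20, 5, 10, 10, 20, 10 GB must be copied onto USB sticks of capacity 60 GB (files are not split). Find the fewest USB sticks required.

3

Total = 40 + 20 + 20 + 15 + 15 + 10 + 10 + 10 + 5 + 5 + 5 = 155 GB.
Lower bound: ⌈155/60⌉ = 3 USB sticks.
A packing using 3 USB sticks:
  USB stick 1: 40 + 20 = 60
  USB stick 2: 20 + 15 + 15 + 10 = 60
  USB stick 3: 10 + 10 + 5 + 5 + 5 = 35
This matches the lower bound, so 3 is optimal.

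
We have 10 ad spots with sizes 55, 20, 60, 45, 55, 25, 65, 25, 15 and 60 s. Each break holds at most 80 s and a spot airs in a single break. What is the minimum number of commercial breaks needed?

Total = 65 + 60 + 60 + 55 + 55 + 45 + 25 + 25 + 20 + 15 = 425 s.
Lower bound: ⌈425/80⌉ = 6 commercial breaks.
A packing using 6 commercial breaks:
  break 1: 65 + 15 = 80
  break 2: 60 + 20 = 80
  break 3: 60 = 60
  break 4: 55 + 25 = 80
  break 5: 55 + 25 = 80
  break 6: 45 = 45
This matches the lower bound, so 6 is optimal.

6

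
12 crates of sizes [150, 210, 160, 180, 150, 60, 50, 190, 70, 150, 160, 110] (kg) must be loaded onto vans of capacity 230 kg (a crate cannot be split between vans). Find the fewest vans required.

9

Total = 210 + 190 + 180 + 160 + 160 + 150 + 150 + 150 + 110 + 70 + 60 + 50 = 1640 kg.
Lower bound: ⌈1640/230⌉ = 8 vans.
A packing using 9 vans:
  van 1: 210 = 210
  van 2: 190 = 190
  van 3: 180 + 50 = 230
  van 4: 160 + 70 = 230
  van 5: 160 + 60 = 220
  van 6: 150 = 150
  van 7: 150 = 150
  van 8: 150 = 150
  van 9: 110 = 110
No arrangement into 8 vans stays within capacity, so 9 is optimal.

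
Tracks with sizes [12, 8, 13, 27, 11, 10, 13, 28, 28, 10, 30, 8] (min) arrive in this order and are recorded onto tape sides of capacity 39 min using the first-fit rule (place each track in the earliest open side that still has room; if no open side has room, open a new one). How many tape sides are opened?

6

  12 → side 1 (new)  [load 12/39]
  8 → side 1  [load 20/39]
  13 → side 1  [load 33/39]
  27 → side 2 (new)  [load 27/39]
  11 → side 2  [load 38/39]
  10 → side 3 (new)  [load 10/39]
  13 → side 3  [load 23/39]
  28 → side 4 (new)  [load 28/39]
  28 → side 5 (new)  [load 28/39]
  10 → side 3  [load 33/39]
  30 → side 6 (new)  [load 30/39]
  8 → side 4  [load 36/39]
6 tape sides opened.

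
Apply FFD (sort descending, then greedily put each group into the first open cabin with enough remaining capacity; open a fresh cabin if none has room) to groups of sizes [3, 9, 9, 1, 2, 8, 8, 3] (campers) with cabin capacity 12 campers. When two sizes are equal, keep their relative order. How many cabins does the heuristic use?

Sorted descending: 9, 9, 8, 8, 3, 3, 2, 1.
  9 → cabin 1 (new)  [load 9/12]
  9 → cabin 2 (new)  [load 9/12]
  8 → cabin 3 (new)  [load 8/12]
  8 → cabin 4 (new)  [load 8/12]
  3 → cabin 1  [load 12/12]
  3 → cabin 2  [load 12/12]
  2 → cabin 3  [load 10/12]
  1 → cabin 3  [load 11/12]
4 cabins opened.

4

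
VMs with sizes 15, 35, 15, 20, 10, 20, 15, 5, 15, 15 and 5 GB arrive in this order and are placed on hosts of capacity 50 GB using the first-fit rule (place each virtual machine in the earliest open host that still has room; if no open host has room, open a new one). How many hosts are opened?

4

  15 → host 1 (new)  [load 15/50]
  35 → host 1  [load 50/50]
  15 → host 2 (new)  [load 15/50]
  20 → host 2  [load 35/50]
  10 → host 2  [load 45/50]
  20 → host 3 (new)  [load 20/50]
  15 → host 3  [load 35/50]
  5 → host 2  [load 50/50]
  15 → host 3  [load 50/50]
  15 → host 4 (new)  [load 15/50]
  5 → host 4  [load 20/50]
4 hosts opened.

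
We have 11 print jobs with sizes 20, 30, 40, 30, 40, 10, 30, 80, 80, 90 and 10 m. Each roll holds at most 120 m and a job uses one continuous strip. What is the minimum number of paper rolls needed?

4

Total = 90 + 80 + 80 + 40 + 40 + 30 + 30 + 30 + 20 + 10 + 10 = 460 m.
Lower bound: ⌈460/120⌉ = 4 paper rolls.
A packing using 4 paper rolls:
  roll 1: 90 + 30 = 120
  roll 2: 80 + 40 = 120
  roll 3: 80 + 40 = 120
  roll 4: 30 + 30 + 20 + 10 + 10 = 100
This matches the lower bound, so 4 is optimal.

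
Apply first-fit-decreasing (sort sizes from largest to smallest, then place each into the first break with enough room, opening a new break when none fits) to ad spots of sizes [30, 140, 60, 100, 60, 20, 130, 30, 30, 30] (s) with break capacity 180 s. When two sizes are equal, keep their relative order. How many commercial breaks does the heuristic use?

4

Sorted descending: 140, 130, 100, 60, 60, 30, 30, 30, 30, 20.
  140 → break 1 (new)  [load 140/180]
  130 → break 2 (new)  [load 130/180]
  100 → break 3 (new)  [load 100/180]
  60 → break 3  [load 160/180]
  60 → break 4 (new)  [load 60/180]
  30 → break 1  [load 170/180]
  30 → break 2  [load 160/180]
  30 → break 4  [load 90/180]
  30 → break 4  [load 120/180]
  20 → break 2  [load 180/180]
4 commercial breaks opened.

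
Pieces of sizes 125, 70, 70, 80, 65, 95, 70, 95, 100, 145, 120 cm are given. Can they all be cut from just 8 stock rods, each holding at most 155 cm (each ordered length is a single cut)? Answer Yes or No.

Total = 1035 cm; ⌈1035/155⌉ = 7.
The bound of 7 does not rule out 8, but exhaustive search shows no assignment into 8 stock rods of capacity 155 cm exists — the minimum is 9.

No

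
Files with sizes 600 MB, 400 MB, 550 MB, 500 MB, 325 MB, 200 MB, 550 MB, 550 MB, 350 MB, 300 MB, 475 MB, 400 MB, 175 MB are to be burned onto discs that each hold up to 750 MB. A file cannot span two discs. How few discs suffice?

9

Total = 600 + 550 + 550 + 550 + 500 + 475 + 400 + 400 + 350 + 325 + 300 + 200 + 175 = 5375 MB.
Lower bound: ⌈5375/750⌉ = 8 discs.
A packing using 9 discs:
  disc 1: 600 = 600
  disc 2: 550 + 200 = 750
  disc 3: 550 + 175 = 725
  disc 4: 550 = 550
  disc 5: 500 = 500
  disc 6: 475 = 475
  disc 7: 400 + 350 = 750
  disc 8: 400 + 325 = 725
  disc 9: 300 = 300
No arrangement into 8 discs stays within capacity, so 9 is optimal.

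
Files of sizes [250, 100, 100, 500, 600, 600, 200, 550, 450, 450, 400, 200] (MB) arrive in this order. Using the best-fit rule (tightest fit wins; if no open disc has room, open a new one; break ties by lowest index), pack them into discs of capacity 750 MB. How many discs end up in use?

  250 → disc 1 (new)  [load 250/750]
  100 → disc 1  [load 350/750]
  100 → disc 1  [load 450/750]
  500 → disc 2 (new)  [load 500/750]
  600 → disc 3 (new)  [load 600/750]
  600 → disc 4 (new)  [load 600/750]
  200 → disc 2  [load 700/750]
  550 → disc 5 (new)  [load 550/750]
  450 → disc 6 (new)  [load 450/750]
  450 → disc 7 (new)  [load 450/750]
  400 → disc 8 (new)  [load 400/750]
  200 → disc 5  [load 750/750]
8 discs opened.

8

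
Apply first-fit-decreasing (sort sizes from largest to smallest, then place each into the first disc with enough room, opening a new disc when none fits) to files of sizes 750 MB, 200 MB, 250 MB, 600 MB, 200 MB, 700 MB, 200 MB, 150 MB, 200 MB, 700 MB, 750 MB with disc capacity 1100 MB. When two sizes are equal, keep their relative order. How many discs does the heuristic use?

Sorted descending: 750, 750, 700, 700, 600, 250, 200, 200, 200, 200, 150.
  750 → disc 1 (new)  [load 750/1100]
  750 → disc 2 (new)  [load 750/1100]
  700 → disc 3 (new)  [load 700/1100]
  700 → disc 4 (new)  [load 700/1100]
  600 → disc 5 (new)  [load 600/1100]
  250 → disc 1  [load 1000/1100]
  200 → disc 2  [load 950/1100]
  200 → disc 3  [load 900/1100]
  200 → disc 3  [load 1100/1100]
  200 → disc 4  [load 900/1100]
  150 → disc 2  [load 1100/1100]
5 discs opened.

5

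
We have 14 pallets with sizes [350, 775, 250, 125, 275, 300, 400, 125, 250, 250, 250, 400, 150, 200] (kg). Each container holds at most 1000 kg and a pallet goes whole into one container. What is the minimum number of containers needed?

Total = 775 + 400 + 400 + 350 + 300 + 275 + 250 + 250 + 250 + 250 + 200 + 150 + 125 + 125 = 4100 kg.
Lower bound: ⌈4100/1000⌉ = 5 containers.
A packing using 5 containers:
  container 1: 775 + 200 = 975
  container 2: 400 + 400 + 150 = 950
  container 3: 350 + 300 + 275 = 925
  container 4: 250 + 250 + 250 + 250 = 1000
  container 5: 125 + 125 = 250
This matches the lower bound, so 5 is optimal.

5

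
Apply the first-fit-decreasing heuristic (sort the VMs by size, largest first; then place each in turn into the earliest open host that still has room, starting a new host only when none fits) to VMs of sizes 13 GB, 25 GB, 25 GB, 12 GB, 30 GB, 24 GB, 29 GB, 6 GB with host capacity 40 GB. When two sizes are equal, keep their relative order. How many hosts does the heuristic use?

5

Sorted descending: 30, 29, 25, 25, 24, 13, 12, 6.
  30 → host 1 (new)  [load 30/40]
  29 → host 2 (new)  [load 29/40]
  25 → host 3 (new)  [load 25/40]
  25 → host 4 (new)  [load 25/40]
  24 → host 5 (new)  [load 24/40]
  13 → host 3  [load 38/40]
  12 → host 4  [load 37/40]
  6 → host 1  [load 36/40]
5 hosts opened.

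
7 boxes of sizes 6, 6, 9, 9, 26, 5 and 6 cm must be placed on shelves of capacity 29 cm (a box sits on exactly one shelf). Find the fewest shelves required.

3

Total = 26 + 9 + 9 + 6 + 6 + 6 + 5 = 67 cm.
Lower bound: ⌈67/29⌉ = 3 shelves.
A packing using 3 shelves:
  shelf 1: 26 = 26
  shelf 2: 9 + 9 + 6 + 5 = 29
  shelf 3: 6 + 6 = 12
This matches the lower bound, so 3 is optimal.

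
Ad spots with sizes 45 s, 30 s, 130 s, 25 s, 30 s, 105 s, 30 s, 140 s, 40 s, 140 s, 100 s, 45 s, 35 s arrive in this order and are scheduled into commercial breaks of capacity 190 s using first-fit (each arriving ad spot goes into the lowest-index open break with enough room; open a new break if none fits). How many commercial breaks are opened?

  45 → break 1 (new)  [load 45/190]
  30 → break 1  [load 75/190]
  130 → break 2 (new)  [load 130/190]
  25 → break 1  [load 100/190]
  30 → break 1  [load 130/190]
  105 → break 3 (new)  [load 105/190]
  30 → break 1  [load 160/190]
  140 → break 4 (new)  [load 140/190]
  40 → break 2  [load 170/190]
  140 → break 5 (new)  [load 140/190]
  100 → break 6 (new)  [load 100/190]
  45 → break 3  [load 150/190]
  35 → break 3  [load 185/190]
6 commercial breaks opened.

6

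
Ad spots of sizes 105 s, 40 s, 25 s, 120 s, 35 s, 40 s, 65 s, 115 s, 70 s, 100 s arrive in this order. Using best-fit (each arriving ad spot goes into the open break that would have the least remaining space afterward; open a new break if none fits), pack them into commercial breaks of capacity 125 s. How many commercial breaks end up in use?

7

  105 → break 1 (new)  [load 105/125]
  40 → break 2 (new)  [load 40/125]
  25 → break 2  [load 65/125]
  120 → break 3 (new)  [load 120/125]
  35 → break 2  [load 100/125]
  40 → break 4 (new)  [load 40/125]
  65 → break 4  [load 105/125]
  115 → break 5 (new)  [load 115/125]
  70 → break 6 (new)  [load 70/125]
  100 → break 7 (new)  [load 100/125]
7 commercial breaks opened.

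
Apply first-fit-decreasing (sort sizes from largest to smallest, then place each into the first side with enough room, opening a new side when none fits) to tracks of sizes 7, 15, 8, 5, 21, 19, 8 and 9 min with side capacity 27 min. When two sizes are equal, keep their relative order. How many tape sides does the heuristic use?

4

Sorted descending: 21, 19, 15, 9, 8, 8, 7, 5.
  21 → side 1 (new)  [load 21/27]
  19 → side 2 (new)  [load 19/27]
  15 → side 3 (new)  [load 15/27]
  9 → side 3  [load 24/27]
  8 → side 2  [load 27/27]
  8 → side 4 (new)  [load 8/27]
  7 → side 4  [load 15/27]
  5 → side 1  [load 26/27]
4 tape sides opened.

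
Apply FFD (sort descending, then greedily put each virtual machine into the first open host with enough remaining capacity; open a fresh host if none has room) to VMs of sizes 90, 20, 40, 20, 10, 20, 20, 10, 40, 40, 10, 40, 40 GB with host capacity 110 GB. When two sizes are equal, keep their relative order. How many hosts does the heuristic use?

Sorted descending: 90, 40, 40, 40, 40, 40, 20, 20, 20, 20, 10, 10, 10.
  90 → host 1 (new)  [load 90/110]
  40 → host 2 (new)  [load 40/110]
  40 → host 2  [load 80/110]
  40 → host 3 (new)  [load 40/110]
  40 → host 3  [load 80/110]
  40 → host 4 (new)  [load 40/110]
  20 → host 1  [load 110/110]
  20 → host 2  [load 100/110]
  20 → host 3  [load 100/110]
  20 → host 4  [load 60/110]
  10 → host 2  [load 110/110]
  10 → host 3  [load 110/110]
  10 → host 4  [load 70/110]
4 hosts opened.

4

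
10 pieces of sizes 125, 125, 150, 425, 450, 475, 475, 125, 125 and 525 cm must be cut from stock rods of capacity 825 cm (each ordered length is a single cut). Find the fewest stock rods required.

5

Total = 525 + 475 + 475 + 450 + 425 + 150 + 125 + 125 + 125 + 125 = 3000 cm.
Lower bound: ⌈3000/825⌉ = 4 stock rods.
Also, 5 pieces each exceed 825/2 cm, and no two of those can share a stock rod, so at least 5 stock rods are needed.
A packing using 5 stock rods:
  stock rod 1: 525 + 150 + 125 = 800
  stock rod 2: 475 + 125 + 125 = 725
  stock rod 3: 475 + 125 = 600
  stock rod 4: 450 = 450
  stock rod 5: 425 = 425
This matches the lower bound, so 5 is optimal.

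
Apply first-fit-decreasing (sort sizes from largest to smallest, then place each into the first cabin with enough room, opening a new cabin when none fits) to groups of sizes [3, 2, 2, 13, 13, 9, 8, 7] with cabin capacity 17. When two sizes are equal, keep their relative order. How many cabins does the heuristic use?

Sorted descending: 13, 13, 9, 8, 7, 3, 2, 2.
  13 → cabin 1 (new)  [load 13/17]
  13 → cabin 2 (new)  [load 13/17]
  9 → cabin 3 (new)  [load 9/17]
  8 → cabin 3  [load 17/17]
  7 → cabin 4 (new)  [load 7/17]
  3 → cabin 1  [load 16/17]
  2 → cabin 2  [load 15/17]
  2 → cabin 2  [load 17/17]
4 cabins opened.

4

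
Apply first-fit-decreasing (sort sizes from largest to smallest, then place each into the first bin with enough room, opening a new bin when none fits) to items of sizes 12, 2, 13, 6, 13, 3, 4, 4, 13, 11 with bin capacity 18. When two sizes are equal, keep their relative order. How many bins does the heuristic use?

Sorted descending: 13, 13, 13, 12, 11, 6, 4, 4, 3, 2.
  13 → bin 1 (new)  [load 13/18]
  13 → bin 2 (new)  [load 13/18]
  13 → bin 3 (new)  [load 13/18]
  12 → bin 4 (new)  [load 12/18]
  11 → bin 5 (new)  [load 11/18]
  6 → bin 4  [load 18/18]
  4 → bin 1  [load 17/18]
  4 → bin 2  [load 17/18]
  3 → bin 3  [load 16/18]
  2 → bin 3  [load 18/18]
5 bins opened.

5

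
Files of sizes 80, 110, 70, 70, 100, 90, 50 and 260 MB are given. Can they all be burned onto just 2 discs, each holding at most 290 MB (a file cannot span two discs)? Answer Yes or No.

Total = 830 MB; ⌈830/290⌉ = 3.
At least 3 discs are required, but only 2 are allowed.

No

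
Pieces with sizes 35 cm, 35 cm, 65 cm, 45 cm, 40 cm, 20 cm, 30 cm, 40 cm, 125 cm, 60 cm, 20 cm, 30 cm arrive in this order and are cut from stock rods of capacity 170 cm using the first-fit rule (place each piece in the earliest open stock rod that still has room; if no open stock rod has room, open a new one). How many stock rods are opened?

4

  35 → stock rod 1 (new)  [load 35/170]
  35 → stock rod 1  [load 70/170]
  65 → stock rod 1  [load 135/170]
  45 → stock rod 2 (new)  [load 45/170]
  40 → stock rod 2  [load 85/170]
  20 → stock rod 1  [load 155/170]
  30 → stock rod 2  [load 115/170]
  40 → stock rod 2  [load 155/170]
  125 → stock rod 3 (new)  [load 125/170]
  60 → stock rod 4 (new)  [load 60/170]
  20 → stock rod 3  [load 145/170]
  30 → stock rod 4  [load 90/170]
4 stock rods opened.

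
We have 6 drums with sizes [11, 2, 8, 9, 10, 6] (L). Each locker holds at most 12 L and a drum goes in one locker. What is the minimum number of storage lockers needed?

5

Total = 11 + 10 + 9 + 8 + 6 + 2 = 46 L.
Lower bound: ⌈46/12⌉ = 4 storage lockers.
A packing using 5 storage lockers:
  locker 1: 11 = 11
  locker 2: 10 + 2 = 12
  locker 3: 9 = 9
  locker 4: 8 = 8
  locker 5: 6 = 6
No arrangement into 4 storage lockers stays within capacity, so 5 is optimal.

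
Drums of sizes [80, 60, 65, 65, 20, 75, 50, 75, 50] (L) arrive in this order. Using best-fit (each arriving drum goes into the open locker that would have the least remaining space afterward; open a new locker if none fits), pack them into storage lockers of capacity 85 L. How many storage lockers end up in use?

  80 → locker 1 (new)  [load 80/85]
  60 → locker 2 (new)  [load 60/85]
  65 → locker 3 (new)  [load 65/85]
  65 → locker 4 (new)  [load 65/85]
  20 → locker 3  [load 85/85]
  75 → locker 5 (new)  [load 75/85]
  50 → locker 6 (new)  [load 50/85]
  75 → locker 7 (new)  [load 75/85]
  50 → locker 8 (new)  [load 50/85]
8 storage lockers opened.

8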